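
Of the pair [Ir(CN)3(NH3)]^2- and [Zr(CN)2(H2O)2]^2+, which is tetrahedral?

For [Ir(CN)3(NH3)]^2-: Each cyanide is −1; ammonia is neutral; balancing the −2 overall charge requires Ir(I). Iridium is a group-9 element; Ir(I) is therefore d⁸. A 5d d⁸ ion has a large crystal-field splitting; square planar leaves the high-energy d_{x²−y²} orbital empty and maximises CFSE. → square planar.
For [Zr(CN)2(H2O)2]^2+: Ligand charges: each cyanide is −1; water is neutral. With an overall charge of +2 the zirconium centre must be in the +4 oxidation state. Zirconium is a group-4 element; Zr(IV) is therefore d⁰. A d⁰ ion has no crystal-field stabilisation preference between square planar and tetrahedral, so four ligands adopt the sterically favoured tetrahedral geometry. → tetrahedral.

[Zr(CN)2(H2O)2]^2+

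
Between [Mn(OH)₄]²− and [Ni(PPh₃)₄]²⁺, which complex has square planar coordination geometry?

[Ni(PPh₃)₄]²⁺

For [Mn(OH)₄]²−: Ligand charges: each hydroxide is −1. With an overall charge of −2 the manganese centre must be in the +2 oxidation state. Manganese is a group-7 element; Mn(II) is therefore d⁵. A high-spin d⁵ ion has zero CFSE in either geometry, so four ligands adopt the sterically favoured tetrahedral geometry. → tetrahedral.
For [Ni(PPh₃)₄]²⁺: Triphenylphosphine is neutral; balancing the +2 overall charge requires Ni(II). Ni sits in group 10, so the d-electron count is 10 − 2 = 8. Triphenylphosphine is a strong-field ligand (high in the spectrochemical series). A 3d d⁸ ion with strong-field ligands gains enough CFSE to favour square planar over tetrahedral. → square planar.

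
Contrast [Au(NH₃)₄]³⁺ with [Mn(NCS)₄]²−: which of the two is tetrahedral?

For [Au(NH₃)₄]³⁺: Ammonia is neutral; balancing the +3 overall charge requires Au(III). Group 11 minus oxidation state 3 gives a d⁸ configuration. A 5d d⁸ ion has a large crystal-field splitting; square planar leaves the high-energy d_{x²−y²} orbital empty and maximises CFSE. → square planar.
For [Mn(NCS)₄]²−: Summing ligand charges against the −2 overall charge gives an oxidation state of +2 for manganese. Manganese is a group-7 element; Mn(II) is therefore d⁵. A high-spin d⁵ ion has zero CFSE in either geometry, so four ligands adopt the sterically favoured tetrahedral geometry. → tetrahedral.

[Mn(NCS)₄]²−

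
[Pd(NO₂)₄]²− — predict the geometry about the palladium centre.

square planar

Summing ligand charges against the −2 overall charge gives an oxidation state of +2 for palladium.
Palladium is a group-10 element; Pd(II) is therefore d⁸.
With 4 monodentate ligands the coordination number is 4.
A 4d d⁸ ion has a large crystal-field splitting; square planar leaves the high-energy d_{x²−y²} orbital empty and maximises CFSE.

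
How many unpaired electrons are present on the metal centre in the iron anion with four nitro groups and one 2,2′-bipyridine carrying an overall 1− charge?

Summing ligand charges against the −1 overall charge gives an oxidation state of +3 for iron.
Group 8 minus oxidation state 3 gives a d⁵ configuration.
Counting donor atoms: 4×nitro (N-bound nitrite) (monodentate) → 4 donors; 1×2,2′-bipyridine (bidentate) → 2 donors. Coordination number = 6.
The spin state decides the count: Nitro (N-bound nitrite) is a strong-field ligand (high in the spectrochemical series) for a first-row metal, so the complex is low-spin.
An octahedral low-spin d⁵ ion is t₂g⁵e_g⁰, giving 1 unpaired electron.

1 unpaired electron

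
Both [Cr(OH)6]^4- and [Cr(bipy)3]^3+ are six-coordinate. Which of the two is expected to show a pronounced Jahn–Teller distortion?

[Cr(OH)6]^4-: Summing ligand charges against the −4 overall charge gives an oxidation state of +2 for chromium. Chromium is a group-6 element; Cr(II) is therefore d⁴. Hydroxide is a weak-field ligand for a first-row metal, so the complex is high-spin. The t₂g³e_g¹ (high-spin) configuration has an unevenly filled e_g set; the Jahn–Teller theorem predicts a tetragonal distortion (typically axial elongation) to lift the degeneracy.
[Cr(bipy)3]^3+: Ligand charges: 2,2′-bipyridine is neutral. With an overall charge of +3 the chromium centre must be in the +3 oxidation state. Chromium is a group-6 element; Cr(III) is therefore d³. The d³ configuration leaves the e_g set evenly filled (or empty) — no strong Jahn–Teller driving force.

[Cr(OH)6]^4-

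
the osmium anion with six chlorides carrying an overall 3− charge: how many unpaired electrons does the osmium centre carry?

1 unpaired electron

Summing ligand charges against the −3 overall charge gives an oxidation state of +3 for osmium.
Group 8 minus oxidation state 3 gives a d⁵ configuration.
The spin state decides the count: a 5d ion has a large Δₒ and is invariably low-spin.
An octahedral low-spin d⁵ ion is t₂g⁵e_g⁰, giving 1 unpaired electron.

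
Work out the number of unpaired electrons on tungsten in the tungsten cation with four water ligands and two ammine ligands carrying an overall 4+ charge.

2

Ligand charges: water is neutral; ammonia is neutral. With an overall charge of +4 the tungsten centre must be in the +4 oxidation state.
Group 6 minus oxidation state 4 gives a d² configuration.
In an octahedral field the d² configuration is t₂g²e_g⁰ (only one arrangement possible), giving 2 unpaired electrons.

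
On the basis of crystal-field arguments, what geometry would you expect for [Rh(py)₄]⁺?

Pyridine is neutral; balancing the +1 overall charge requires Rh(I).
Rhodium is a group-9 element; Rh(I) is therefore d⁸.
With 4 monodentate ligands the coordination number is 4.
A 4d d⁸ ion has a large crystal-field splitting; square planar leaves the high-energy d_{x²−y²} orbital empty and maximises CFSE.

square planar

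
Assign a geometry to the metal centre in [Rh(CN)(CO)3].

square planar

Summing ligand charges against the 0 overall charge gives an oxidation state of +1 for rhodium.
Rh sits in group 9, so the d-electron count is 9 − 1 = 8.
Coordination number: 4.
A 4d d⁸ ion has a large crystal-field splitting; square planar leaves the high-energy d_{x²−y²} orbital empty and maximises CFSE.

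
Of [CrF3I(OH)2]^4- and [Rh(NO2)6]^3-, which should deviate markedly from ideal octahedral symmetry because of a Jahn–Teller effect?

[CrF3I(OH)2]^4-

[CrF3I(OH)2]^4-: Ligand charges: each fluoride is −1; each iodide is −1; each hydroxide is −1. With an overall charge of −4 the chromium centre must be in the +2 oxidation state. Cr sits in group 6, so the d-electron count is 6 − 2 = 4. Fluoride, hydroxide, and iodide are weak-field ligands for a first-row metal, so the complex is high-spin. The t₂g³e_g¹ (high-spin) configuration has an unevenly filled e_g set; the Jahn–Teller theorem predicts a tetragonal distortion (typically axial elongation) to lift the degeneracy.
[Rh(NO2)6]^3-: Each nitro (N-bound nitrite) is −1; balancing the −3 overall charge requires Rh(III). Rh sits in group 9, so the d-electron count is 9 − 3 = 6. A 4d ion has a large Δₒ and is invariably low-spin. The d⁶ configuration leaves the e_g set evenly filled (or empty) — no strong Jahn–Teller driving force.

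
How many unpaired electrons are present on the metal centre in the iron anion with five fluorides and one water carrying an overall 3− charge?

Summing ligand charges against the −3 overall charge gives an oxidation state of +2 for iron.
Group 8 minus oxidation state 2 gives a d⁶ configuration.
The spin state decides the count: Fluoride is a weak-field ligand for a first-row metal, so the complex is high-spin.
An octahedral high-spin d⁶ ion is t₂g⁴e_g², giving 4 unpaired electrons.

4 unpaired electrons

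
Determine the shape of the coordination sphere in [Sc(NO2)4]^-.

tetrahedral

Summing ligand charges against the −1 overall charge gives an oxidation state of +3 for scandium.
Scandium is a group-3 element; Sc(III) is therefore d⁰.
Coordination number: 4.
A d⁰ ion has no crystal-field stabilisation preference between square planar and tetrahedral, so four ligands adopt the sterically favoured tetrahedral geometry.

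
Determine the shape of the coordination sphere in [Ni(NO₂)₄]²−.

Summing ligand charges against the −2 overall charge gives an oxidation state of +2 for nickel.
Group 10 minus oxidation state 2 gives a d⁸ configuration.
With 4 monodentate ligands the coordination number is 4.
Nitro (N-bound nitrite) is a strong-field ligand (high in the spectrochemical series).
A 3d d⁸ ion with strong-field ligands gains enough CFSE to favour square planar over tetrahedral.

square planar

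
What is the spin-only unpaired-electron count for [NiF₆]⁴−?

2

Summing ligand charges against the −4 overall charge gives an oxidation state of +2 for nickel.
Ni sits in group 10, so the d-electron count is 10 − 2 = 8.
In an octahedral field the d⁸ configuration is t₂g⁶e_g² (only one arrangement possible), giving 2 unpaired electrons.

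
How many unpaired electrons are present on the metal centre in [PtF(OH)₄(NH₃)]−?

Ligand charges: each fluoride is −1; each hydroxide is −1; ammonia is neutral. With an overall charge of −1 the platinum centre must be in the +4 oxidation state.
Platinum is a group-10 element; Pt(IV) is therefore d⁶.
The spin state decides the count: a 5d ion has a large Δₒ and is invariably low-spin.
An octahedral low-spin d⁶ ion is t₂g⁶e_g⁰, giving 0 unpaired electrons.

0 unpaired electrons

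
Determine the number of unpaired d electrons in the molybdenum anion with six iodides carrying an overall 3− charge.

Ligand charges: each iodide is −1. With an overall charge of −3 the molybdenum centre must be in the +3 oxidation state.
Molybdenum is a group-6 element; Mo(III) is therefore d³.
In an octahedral field the d³ configuration is t₂g³e_g⁰ (only one arrangement possible), giving 3 unpaired electrons.

3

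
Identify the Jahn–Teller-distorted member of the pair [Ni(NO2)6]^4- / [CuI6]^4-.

[CuI6]^4-

[Ni(NO2)6]^4-: Ligand charges: each nitro (N-bound nitrite) is −1. With an overall charge of −4 the nickel centre must be in the +2 oxidation state. Ni sits in group 10, so the d-electron count is 10 − 2 = 8. The d⁸ configuration leaves the e_g set evenly filled (or empty) — no strong Jahn–Teller driving force.
[CuI6]^4-: Each iodide is −1; balancing the −4 overall charge requires Cu(II). Copper is a group-11 element; Cu(II) is therefore d⁹. The t₂g⁶e_g³ configuration has an unevenly filled e_g set; the Jahn–Teller theorem predicts a tetragonal distortion (typically axial elongation) to lift the degeneracy.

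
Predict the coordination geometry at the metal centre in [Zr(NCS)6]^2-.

Summing ligand charges against the −2 overall charge gives an oxidation state of +4 for zirconium.
Group 4 minus oxidation state 4 gives a d⁰ configuration.
Coordination number: 6.
Six donors around a single metal centre give an octahedral coordination sphere.

octahedral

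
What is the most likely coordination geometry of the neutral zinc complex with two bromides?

linear

Ligand charges: each bromide is −1. With an overall charge of 0 the zinc centre must be in the +2 oxidation state.
Zinc is a group-12 element; Zn(II) is therefore d¹⁰.
Coordination number: 2.
A d¹⁰ ion with only two ligands adopts a linear arrangement (sp hybridisation; no CFSE preference).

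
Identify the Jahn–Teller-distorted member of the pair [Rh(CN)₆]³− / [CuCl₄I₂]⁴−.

[Rh(CN)₆]³−: Ligand charges: each cyanide is −1. With an overall charge of −3 the rhodium centre must be in the +3 oxidation state. Rhodium is a group-9 element; Rh(III) is therefore d⁶. A 4d ion has a large Δₒ and is invariably low-spin. The d⁶ configuration leaves the e_g set evenly filled (or empty) — no strong Jahn–Teller driving force.
[CuCl₄I₂]⁴−: Summing ligand charges against the −4 overall charge gives an oxidation state of +2 for copper. Copper is a group-11 element; Cu(II) is therefore d⁹. The t₂g⁶e_g³ configuration has an unevenly filled e_g set; the Jahn–Teller theorem predicts a tetragonal distortion (typically axial elongation) to lift the degeneracy.

[CuCl₄I₂]⁴−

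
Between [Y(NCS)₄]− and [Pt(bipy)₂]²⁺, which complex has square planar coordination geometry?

For [Y(NCS)₄]−: Each isothiocyanate is −1; balancing the −1 overall charge requires Y(III). Group 3 minus oxidation state 3 gives a d⁰ configuration. A d⁰ ion has no crystal-field stabilisation preference between square planar and tetrahedral, so four ligands adopt the sterically favoured tetrahedral geometry. → tetrahedral.
For [Pt(bipy)₂]²⁺: Summing ligand charges against the +2 overall charge gives an oxidation state of +2 for platinum. Group 10 minus oxidation state 2 gives a d⁸ configuration. A 5d d⁸ ion has a large crystal-field splitting; square planar leaves the high-energy d_{x²−y²} orbital empty and maximises CFSE. → square planar.

[Pt(bipy)₂]²⁺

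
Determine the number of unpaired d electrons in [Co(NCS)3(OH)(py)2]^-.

Each isothiocyanate is −1; each hydroxide is −1; pyridine is neutral; balancing the −1 overall charge requires Co(III).
Co sits in group 9, so the d-electron count is 9 − 3 = 6.
The spin state decides the count: Co(III) has an exceptionally large octahedral splitting and is low-spin with essentially every ligand except fluoride.
An octahedral low-spin d⁶ ion is t₂g⁶e_g⁰, giving 0 unpaired electrons.

0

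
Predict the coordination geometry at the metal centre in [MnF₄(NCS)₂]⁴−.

Ligand charges: each fluoride is −1; each isothiocyanate is −1. With an overall charge of −4 the manganese centre must be in the +2 oxidation state.
Manganese is a group-7 element; Mn(II) is therefore d⁵.
With 6 monodentate ligands the coordination number is 6.
Six donors around a single metal centre give an octahedral coordination sphere.

octahedral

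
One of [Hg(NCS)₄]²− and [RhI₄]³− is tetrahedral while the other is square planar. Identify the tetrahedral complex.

For [Hg(NCS)₄]²−: Each isothiocyanate is −1; balancing the −2 overall charge requires Hg(II). Hg sits in group 12, so the d-electron count is 12 − 2 = 10. A d¹⁰ ion has no crystal-field stabilisation preference between square planar and tetrahedral, so four ligands adopt the sterically favoured tetrahedral geometry. → tetrahedral.
For [RhI₄]³−: Summing ligand charges against the −3 overall charge gives an oxidation state of +1 for rhodium. Group 9 minus oxidation state 1 gives a d⁸ configuration. A 4d d⁸ ion has a large crystal-field splitting; square planar leaves the high-energy d_{x²−y²} orbital empty and maximises CFSE. → square planar.

[Hg(NCS)₄]²−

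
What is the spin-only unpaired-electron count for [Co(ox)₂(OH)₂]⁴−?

3

Ligand charges: each oxalate is −2; each hydroxide is −1. With an overall charge of −4 the cobalt centre must be in the +2 oxidation state.
Group 9 minus oxidation state 2 gives a d⁷ configuration.
Counting donor atoms: 2×oxalate (bidentate) → 4 donors; 2×hydroxide (monodentate) → 2 donors. Coordination number = 6.
The spin state decides the count: Hydroxide and oxalate are weak-field ligands for a first-row metal, so the complex is high-spin.
An octahedral high-spin d⁷ ion is t₂g⁵e_g², giving 3 unpaired electrons.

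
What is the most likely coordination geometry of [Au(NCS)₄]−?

Summing ligand charges against the −1 overall charge gives an oxidation state of +3 for gold.
Au sits in group 11, so the d-electron count is 11 − 3 = 8.
Coordination number: 4.
A 5d d⁸ ion has a large crystal-field splitting; square planar leaves the high-energy d_{x²−y²} orbital empty and maximises CFSE.

square planar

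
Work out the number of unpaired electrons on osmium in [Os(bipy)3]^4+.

2 unpaired electrons

2,2′-bipyridine is neutral; balancing the +4 overall charge requires Os(IV).
Osmium is a group-8 element; Os(IV) is therefore d⁴.
Counting donor atoms: 3×2,2′-bipyridine (bidentate) → 6 donors. Coordination number = 6.
The spin state decides the count: a 5d ion has a large Δₒ and is invariably low-spin.
An octahedral low-spin d⁴ ion is t₂g⁴e_g⁰, giving 2 unpaired electrons.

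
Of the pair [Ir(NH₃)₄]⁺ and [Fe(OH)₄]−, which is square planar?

For [Ir(NH₃)₄]⁺: Ammonia is neutral; balancing the +1 overall charge requires Ir(I). Ir sits in group 9, so the d-electron count is 9 − 1 = 8. A 5d d⁸ ion has a large crystal-field splitting; square planar leaves the high-energy d_{x²−y²} orbital empty and maximises CFSE. → square planar.
For [Fe(OH)₄]−: Summing ligand charges against the −1 overall charge gives an oxidation state of +3 for iron. Group 8 minus oxidation state 3 gives a d⁵ configuration. A high-spin d⁵ ion has zero CFSE in either geometry, so four ligands adopt the sterically favoured tetrahedral geometry. → tetrahedral.

[Ir(NH₃)₄]⁺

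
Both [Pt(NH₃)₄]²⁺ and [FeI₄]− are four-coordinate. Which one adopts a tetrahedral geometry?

For [Pt(NH₃)₄]²⁺: Ammonia is neutral; balancing the +2 overall charge requires Pt(II). Pt sits in group 10, so the d-electron count is 10 − 2 = 8. A 5d d⁸ ion has a large crystal-field splitting; square planar leaves the high-energy d_{x²−y²} orbital empty and maximises CFSE. → square planar.
For [FeI₄]−: Each iodide is −1; balancing the −1 overall charge requires Fe(III). Fe sits in group 8, so the d-electron count is 8 − 3 = 5. A high-spin d⁵ ion has zero CFSE in either geometry, so four ligands adopt the sterically favoured tetrahedral geometry. → tetrahedral.

[FeI₄]−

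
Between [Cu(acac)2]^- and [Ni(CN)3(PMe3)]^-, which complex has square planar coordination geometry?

[Ni(CN)3(PMe3)]^-

For [Cu(acac)2]^-: Summing ligand charges against the −1 overall charge gives an oxidation state of +1 for copper. Copper is a group-11 element; Cu(I) is therefore d¹⁰. A d¹⁰ ion has no crystal-field stabilisation preference between square planar and tetrahedral, so four ligands adopt the sterically favoured tetrahedral geometry. → tetrahedral.
For [Ni(CN)3(PMe3)]^-: Ligand charges: each cyanide is −1; trimethylphosphine is neutral. With an overall charge of −1 the nickel centre must be in the +2 oxidation state. Nickel is a group-10 element; Ni(II) is therefore d⁸. Cyanide and trimethylphosphine are strong-field ligands (high in the spectrochemical series). A 3d d⁸ ion with strong-field ligands gains enough CFSE to favour square planar over tetrahedral. → square planar.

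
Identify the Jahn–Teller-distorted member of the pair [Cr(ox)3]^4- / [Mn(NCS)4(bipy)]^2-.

[Cr(ox)3]^4-: Each oxalate is −2; balancing the −4 overall charge requires Cr(II). Chromium is a group-6 element; Cr(II) is therefore d⁴. Oxalate is a weak-field ligand for a first-row metal, so the complex is high-spin. The t₂g³e_g¹ (high-spin) configuration has an unevenly filled e_g set; the Jahn–Teller theorem predicts a tetragonal distortion (typically axial elongation) to lift the degeneracy.
[Mn(NCS)4(bipy)]^2-: Ligand charges: each isothiocyanate is −1; 2,2′-bipyridine is neutral. With an overall charge of −2 the manganese centre must be in the +2 oxidation state. Mn sits in group 7, so the d-electron count is 7 − 2 = 5. Isothiocyanate is a weak-field ligand for a first-row metal, so the complex is high-spin. The d⁵ configuration leaves the e_g set evenly filled (or empty) — no strong Jahn–Teller driving force.

[Cr(ox)3]^4-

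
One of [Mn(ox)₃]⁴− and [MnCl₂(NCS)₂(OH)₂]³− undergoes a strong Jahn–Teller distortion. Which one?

[Mn(ox)₃]⁴−: Each oxalate is −2; balancing the −4 overall charge requires Mn(II). Manganese is a group-7 element; Mn(II) is therefore d⁵. Oxalate is a weak-field ligand for a first-row metal, so the complex is high-spin. The d⁵ configuration leaves the e_g set evenly filled (or empty) — no strong Jahn–Teller driving force.
[MnCl₂(NCS)₂(OH)₂]³−: Ligand charges: each chloride is −1; each isothiocyanate is −1; each hydroxide is −1. With an overall charge of −3 the manganese centre must be in the +3 oxidation state. Manganese is a group-7 element; Mn(III) is therefore d⁴. Chloride, hydroxide, and isothiocyanate are weak-field ligands for a first-row metal, so the complex is high-spin. The t₂g³e_g¹ (high-spin) configuration has an unevenly filled e_g set; the Jahn–Teller theorem predicts a tetragonal distortion (typically axial elongation) to lift the degeneracy.

[MnCl₂(NCS)₂(OH)₂]³−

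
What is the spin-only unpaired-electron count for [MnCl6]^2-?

Each chloride is −1; balancing the −2 overall charge requires Mn(IV).
Group 7 minus oxidation state 4 gives a d³ configuration.
In an octahedral field the d³ configuration is t₂g³e_g⁰ (only one arrangement possible), giving 3 unpaired electrons.

3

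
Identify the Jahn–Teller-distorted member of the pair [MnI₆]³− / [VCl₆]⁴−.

[MnI₆]³−

[MnI₆]³−: Ligand charges: each iodide is −1. With an overall charge of −3 the manganese centre must be in the +3 oxidation state. Manganese is a group-7 element; Mn(III) is therefore d⁴. Iodide is a weak-field ligand for a first-row metal, so the complex is high-spin. The t₂g³e_g¹ (high-spin) configuration has an unevenly filled e_g set; the Jahn–Teller theorem predicts a tetragonal distortion (typically axial elongation) to lift the degeneracy.
[VCl₆]⁴−: Each chloride is −1; balancing the −4 overall charge requires V(II). Group 5 minus oxidation state 2 gives a d³ configuration. The d³ configuration leaves the e_g set evenly filled (or empty) — no strong Jahn–Teller driving force.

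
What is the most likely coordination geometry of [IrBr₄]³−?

square planar

Each bromide is −1; balancing the −3 overall charge requires Ir(I).
Iridium is a group-9 element; Ir(I) is therefore d⁸.
Coordination number: 4.
A 5d d⁸ ion has a large crystal-field splitting; square planar leaves the high-energy d_{x²−y²} orbital empty and maximises CFSE.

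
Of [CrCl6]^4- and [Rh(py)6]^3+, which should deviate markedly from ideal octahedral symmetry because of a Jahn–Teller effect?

[CrCl6]^4-: Ligand charges: each chloride is −1. With an overall charge of −4 the chromium centre must be in the +2 oxidation state. Chromium is a group-6 element; Cr(II) is therefore d⁴. Chloride is a weak-field ligand for a first-row metal, so the complex is high-spin. The t₂g³e_g¹ (high-spin) configuration has an unevenly filled e_g set; the Jahn–Teller theorem predicts a tetragonal distortion (typically axial elongation) to lift the degeneracy.
[Rh(py)6]^3+: Ligand charges: pyridine is neutral. With an overall charge of +3 the rhodium centre must be in the +3 oxidation state. Group 9 minus oxidation state 3 gives a d⁶ configuration. A 4d ion has a large Δₒ and is invariably low-spin. The d⁶ configuration leaves the e_g set evenly filled (or empty) — no strong Jahn–Teller driving force.

[CrCl6]^4-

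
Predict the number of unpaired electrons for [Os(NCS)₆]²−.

2 unpaired electrons

Summing ligand charges against the −2 overall charge gives an oxidation state of +4 for osmium.
Osmium is a group-8 element; Os(IV) is therefore d⁴.
The spin state decides the count: a 5d ion has a large Δₒ and is invariably low-spin.
An octahedral low-spin d⁴ ion is t₂g⁴e_g⁰, giving 2 unpaired electrons.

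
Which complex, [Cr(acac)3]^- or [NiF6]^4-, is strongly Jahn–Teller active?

[Cr(acac)3]^-

[Cr(acac)3]^-: Ligand charges: each acetylacetonate is −1. With an overall charge of −1 the chromium centre must be in the +2 oxidation state. Chromium is a group-6 element; Cr(II) is therefore d⁴. Acetylacetonate is a weak-field ligand for a first-row metal, so the complex is high-spin. The t₂g³e_g¹ (high-spin) configuration has an unevenly filled e_g set; the Jahn–Teller theorem predicts a tetragonal distortion (typically axial elongation) to lift the degeneracy.
[NiF6]^4-: Each fluoride is −1; balancing the −4 overall charge requires Ni(II). Nickel is a group-10 element; Ni(II) is therefore d⁸. The d⁸ configuration leaves the e_g set evenly filled (or empty) — no strong Jahn–Teller driving force.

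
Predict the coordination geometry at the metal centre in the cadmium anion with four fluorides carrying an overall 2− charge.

Summing ligand charges against the −2 overall charge gives an oxidation state of +2 for cadmium.
Group 12 minus oxidation state 2 gives a d¹⁰ configuration.
Coordination number: 4.
A d¹⁰ ion has no crystal-field stabilisation preference between square planar and tetrahedral, so four ligands adopt the sterically favoured tetrahedral geometry.

tetrahedral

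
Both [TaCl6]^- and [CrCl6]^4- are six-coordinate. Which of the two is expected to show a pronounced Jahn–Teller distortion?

[TaCl6]^-: Each chloride is −1; balancing the −1 overall charge requires Ta(V). Ta sits in group 5, so the d-electron count is 5 − 5 = 0. The d⁰ configuration leaves the e_g set evenly filled (or empty) — no strong Jahn–Teller driving force.
[CrCl6]^4-: Ligand charges: each chloride is −1. With an overall charge of −4 the chromium centre must be in the +2 oxidation state. Group 6 minus oxidation state 2 gives a d⁴ configuration. Chloride is a weak-field ligand for a first-row metal, so the complex is high-spin. The t₂g³e_g¹ (high-spin) configuration has an unevenly filled e_g set; the Jahn–Teller theorem predicts a tetragonal distortion (typically axial elongation) to lift the degeneracy.

[CrCl6]^4-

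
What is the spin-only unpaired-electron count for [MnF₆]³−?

4 unpaired electrons

Each fluoride is −1; balancing the −3 overall charge requires Mn(III).
Manganese is a group-7 element; Mn(III) is therefore d⁴.
The spin state decides the count: Fluoride is a weak-field ligand for a first-row metal, so the complex is high-spin.
An octahedral high-spin d⁴ ion is t₂g³e_g¹, giving 4 unpaired electrons.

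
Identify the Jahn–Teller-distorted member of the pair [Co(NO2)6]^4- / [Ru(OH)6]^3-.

[Co(NO2)6]^4-

[Co(NO2)6]^4-: Summing ligand charges against the −4 overall charge gives an oxidation state of +2 for cobalt. Cobalt is a group-9 element; Co(II) is therefore d⁷. Nitro (N-bound nitrite) is a strong-field ligand (high in the spectrochemical series) for a first-row metal, so the complex is low-spin. The t₂g⁶e_g¹ (low-spin) configuration has an unevenly filled e_g set; the Jahn–Teller theorem predicts a tetragonal distortion (typically axial elongation) to lift the degeneracy.
[Ru(OH)6]^3-: Summing ligand charges against the −3 overall charge gives an oxidation state of +3 for ruthenium. Ruthenium is a group-8 element; Ru(III) is therefore d⁵. A 4d ion has a large Δₒ and is invariably low-spin. The d⁵ configuration leaves the e_g set evenly filled (or empty) — no strong Jahn–Teller driving force.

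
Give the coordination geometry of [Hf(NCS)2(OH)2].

tetrahedral

Each isothiocyanate is −1; each hydroxide is −1; balancing the 0 overall charge requires Hf(IV).
Hf sits in group 4, so the d-electron count is 4 − 4 = 0.
With 4 monodentate ligands the coordination number is 4.
A d⁰ ion has no crystal-field stabilisation preference between square planar and tetrahedral, so four ligands adopt the sterically favoured tetrahedral geometry.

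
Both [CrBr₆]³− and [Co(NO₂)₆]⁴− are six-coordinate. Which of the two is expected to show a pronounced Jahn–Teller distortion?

[Co(NO₂)₆]⁴−

[CrBr₆]³−: Each bromide is −1; balancing the −3 overall charge requires Cr(III). Chromium is a group-6 element; Cr(III) is therefore d³. The d³ configuration leaves the e_g set evenly filled (or empty) — no strong Jahn–Teller driving force.
[Co(NO₂)₆]⁴−: Each nitro (N-bound nitrite) is −1; balancing the −4 overall charge requires Co(II). Co sits in group 9, so the d-electron count is 9 − 2 = 7. Nitro (N-bound nitrite) is a strong-field ligand (high in the spectrochemical series) for a first-row metal, so the complex is low-spin. The t₂g⁶e_g¹ (low-spin) configuration has an unevenly filled e_g set; the Jahn–Teller theorem predicts a tetragonal distortion (typically axial elongation) to lift the degeneracy.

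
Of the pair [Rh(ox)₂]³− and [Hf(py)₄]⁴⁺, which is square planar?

[Rh(ox)₂]³−

For [Rh(ox)₂]³−: Each oxalate is −2; balancing the −3 overall charge requires Rh(I). Rhodium is a group-9 element; Rh(I) is therefore d⁸. A 4d d⁸ ion has a large crystal-field splitting; square planar leaves the high-energy d_{x²−y²} orbital empty and maximises CFSE. → square planar.
For [Hf(py)₄]⁴⁺: Pyridine is neutral; balancing the +4 overall charge requires Hf(IV). Hf sits in group 4, so the d-electron count is 4 − 4 = 0. A d⁰ ion has no crystal-field stabilisation preference between square planar and tetrahedral, so four ligands adopt the sterically favoured tetrahedral geometry. → tetrahedral.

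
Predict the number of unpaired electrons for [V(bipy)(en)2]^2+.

2,2′-bipyridine is neutral; ethylenediamine is neutral; balancing the +2 overall charge requires V(II).
V sits in group 5, so the d-electron count is 5 − 2 = 3.
Counting donor atoms: 1×2,2′-bipyridine (bidentate) → 2 donors; 2×ethylenediamine (bidentate) → 4 donors. Coordination number = 6.
In an octahedral field the d³ configuration is t₂g³e_g⁰ (only one arrangement possible), giving 3 unpaired electrons.

3 unpaired electrons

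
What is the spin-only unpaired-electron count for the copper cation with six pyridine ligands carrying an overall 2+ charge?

1 unpaired electron

Ligand charges: pyridine is neutral. With an overall charge of +2 the copper centre must be in the +2 oxidation state.
Cu sits in group 11, so the d-electron count is 11 − 2 = 9.
In an octahedral field the d⁹ configuration is t₂g⁶e_g³ (only one arrangement possible), giving 1 unpaired electron.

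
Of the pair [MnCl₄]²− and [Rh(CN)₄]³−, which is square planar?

For [MnCl₄]²−: Ligand charges: each chloride is −1. With an overall charge of −2 the manganese centre must be in the +2 oxidation state. Group 7 minus oxidation state 2 gives a d⁵ configuration. A high-spin d⁵ ion has zero CFSE in either geometry, so four ligands adopt the sterically favoured tetrahedral geometry. → tetrahedral.
For [Rh(CN)₄]³−: Each cyanide is −1; balancing the −3 overall charge requires Rh(I). Group 9 minus oxidation state 1 gives a d⁸ configuration. A 4d d⁸ ion has a large crystal-field splitting; square planar leaves the high-energy d_{x²−y²} orbital empty and maximises CFSE. → square planar.

[Rh(CN)₄]³−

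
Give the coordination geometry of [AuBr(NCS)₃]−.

Ligand charges: each bromide is −1; each isothiocyanate is −1. With an overall charge of −1 the gold centre must be in the +3 oxidation state.
Au sits in group 11, so the d-electron count is 11 − 3 = 8.
With 4 monodentate ligands the coordination number is 4.
A 5d d⁸ ion has a large crystal-field splitting; square planar leaves the high-energy d_{x²−y²} orbital empty and maximises CFSE.

square planar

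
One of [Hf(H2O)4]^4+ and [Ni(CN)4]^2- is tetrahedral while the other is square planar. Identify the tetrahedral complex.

[Hf(H2O)4]^4+

For [Hf(H2O)4]^4+: Water is neutral; balancing the +4 overall charge requires Hf(IV). Hafnium is a group-4 element; Hf(IV) is therefore d⁰. A d⁰ ion has no crystal-field stabilisation preference between square planar and tetrahedral, so four ligands adopt the sterically favoured tetrahedral geometry. → tetrahedral.
For [Ni(CN)4]^2-: Summing ligand charges against the −2 overall charge gives an oxidation state of +2 for nickel. Ni sits in group 10, so the d-electron count is 10 − 2 = 8. Cyanide is a strong-field ligand (high in the spectrochemical series). A 3d d⁸ ion with strong-field ligands gains enough CFSE to favour square planar over tetrahedral. → square planar.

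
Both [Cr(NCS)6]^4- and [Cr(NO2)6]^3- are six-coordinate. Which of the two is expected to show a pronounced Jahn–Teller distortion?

[Cr(NCS)6]^4-: Ligand charges: each isothiocyanate is −1. With an overall charge of −4 the chromium centre must be in the +2 oxidation state. Chromium is a group-6 element; Cr(II) is therefore d⁴. Isothiocyanate is a weak-field ligand for a first-row metal, so the complex is high-spin. The t₂g³e_g¹ (high-spin) configuration has an unevenly filled e_g set; the Jahn–Teller theorem predicts a tetragonal distortion (typically axial elongation) to lift the degeneracy.
[Cr(NO2)6]^3-: Ligand charges: each nitro (N-bound nitrite) is −1. With an overall charge of −3 the chromium centre must be in the +3 oxidation state. Chromium is a group-6 element; Cr(III) is therefore d³. The d³ configuration leaves the e_g set evenly filled (or empty) — no strong Jahn–Teller driving force.

[Cr(NCS)6]^4-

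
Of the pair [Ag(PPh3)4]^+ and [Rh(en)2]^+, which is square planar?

For [Ag(PPh3)4]^+: Ligand charges: triphenylphosphine is neutral. With an overall charge of +1 the silver centre must be in the +1 oxidation state. Silver is a group-11 element; Ag(I) is therefore d¹⁰. A d¹⁰ ion has no crystal-field stabilisation preference between square planar and tetrahedral, so four ligands adopt the sterically favoured tetrahedral geometry. → tetrahedral.
For [Rh(en)2]^+: Ligand charges: ethylenediamine is neutral. With an overall charge of +1 the rhodium centre must be in the +1 oxidation state. Group 9 minus oxidation state 1 gives a d⁸ configuration. A 4d d⁸ ion has a large crystal-field splitting; square planar leaves the high-energy d_{x²−y²} orbital empty and maximises CFSE. → square planar.

[Rh(en)2]^+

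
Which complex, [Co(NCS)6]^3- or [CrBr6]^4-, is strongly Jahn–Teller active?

[CrBr6]^4-

[Co(NCS)6]^3-: Ligand charges: each isothiocyanate is −1. With an overall charge of −3 the cobalt centre must be in the +3 oxidation state. Cobalt is a group-9 element; Co(III) is therefore d⁶. Co(III) has an exceptionally large octahedral splitting and is low-spin with essentially every ligand except fluoride. The d⁶ configuration leaves the e_g set evenly filled (or empty) — no strong Jahn–Teller driving force.
[CrBr6]^4-: Summing ligand charges against the −4 overall charge gives an oxidation state of +2 for chromium. Group 6 minus oxidation state 2 gives a d⁴ configuration. Bromide is a weak-field ligand for a first-row metal, so the complex is high-spin. The t₂g³e_g¹ (high-spin) configuration has an unevenly filled e_g set; the Jahn–Teller theorem predicts a tetragonal distortion (typically axial elongation) to lift the degeneracy.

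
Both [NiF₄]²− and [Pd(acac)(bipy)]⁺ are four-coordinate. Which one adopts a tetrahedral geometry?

For [NiF₄]²−: Each fluoride is −1; balancing the −2 overall charge requires Ni(II). Group 10 minus oxidation state 2 gives a d⁸ configuration. Fluoride is a weak-field ligand. With weak-field ligands the CFSE gain from square planar is small, so a 3d d⁸ ion takes the sterically preferred tetrahedral geometry. → tetrahedral.
For [Pd(acac)(bipy)]⁺: Each acetylacetonate is −1; 2,2′-bipyridine is neutral; balancing the +1 overall charge requires Pd(II). Palladium is a group-10 element; Pd(II) is therefore d⁸. A 4d d⁸ ion has a large crystal-field splitting; square planar leaves the high-energy d_{x²−y²} orbital empty and maximises CFSE. → square planar.

[NiF₄]²−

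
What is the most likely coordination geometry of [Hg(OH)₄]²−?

tetrahedral

Ligand charges: each hydroxide is −1. With an overall charge of −2 the mercury centre must be in the +2 oxidation state.
Hg sits in group 12, so the d-electron count is 12 − 2 = 10.
With 4 monodentate ligands the coordination number is 4.
A d¹⁰ ion has no crystal-field stabilisation preference between square planar and tetrahedral, so four ligands adopt the sterically favoured tetrahedral geometry.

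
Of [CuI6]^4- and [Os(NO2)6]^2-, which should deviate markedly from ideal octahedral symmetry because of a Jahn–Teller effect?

[CuI6]^4-

[CuI6]^4-: Ligand charges: each iodide is −1. With an overall charge of −4 the copper centre must be in the +2 oxidation state. Copper is a group-11 element; Cu(II) is therefore d⁹. The t₂g⁶e_g³ configuration has an unevenly filled e_g set; the Jahn–Teller theorem predicts a tetragonal distortion (typically axial elongation) to lift the degeneracy.
[Os(NO2)6]^2-: Ligand charges: each nitro (N-bound nitrite) is −1. With an overall charge of −2 the osmium centre must be in the +4 oxidation state. Osmium is a group-8 element; Os(IV) is therefore d⁴. A 5d ion has a large Δₒ and is invariably low-spin. The d⁴ configuration leaves the e_g set evenly filled (or empty) — no strong Jahn–Teller driving force.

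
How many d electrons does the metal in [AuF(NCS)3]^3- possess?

d¹⁰

Each fluoride is −1; each isothiocyanate is −1; balancing the −3 overall charge requires Au(I).
Au sits in group 11, so the d-electron count is 11 − 1 = 10.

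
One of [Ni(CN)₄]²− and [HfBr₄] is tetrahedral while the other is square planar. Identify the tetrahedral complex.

[HfBr₄]

For [Ni(CN)₄]²−: Ligand charges: each cyanide is −1. With an overall charge of −2 the nickel centre must be in the +2 oxidation state. Nickel is a group-10 element; Ni(II) is therefore d⁸. Cyanide is a strong-field ligand (high in the spectrochemical series). A 3d d⁸ ion with strong-field ligands gains enough CFSE to favour square planar over tetrahedral. → square planar.
For [HfBr₄]: Summing ligand charges against the 0 overall charge gives an oxidation state of +4 for hafnium. Hf sits in group 4, so the d-electron count is 4 − 4 = 0. A d⁰ ion has no crystal-field stabilisation preference between square planar and tetrahedral, so four ligands adopt the sterically favoured tetrahedral geometry. → tetrahedral.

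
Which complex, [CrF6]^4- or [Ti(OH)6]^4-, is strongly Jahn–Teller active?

[CrF6]^4-

[CrF6]^4-: Summing ligand charges against the −4 overall charge gives an oxidation state of +2 for chromium. Cr sits in group 6, so the d-electron count is 6 − 2 = 4. Fluoride is a weak-field ligand for a first-row metal, so the complex is high-spin. The t₂g³e_g¹ (high-spin) configuration has an unevenly filled e_g set; the Jahn–Teller theorem predicts a tetragonal distortion (typically axial elongation) to lift the degeneracy.
[Ti(OH)6]^4-: Ligand charges: each hydroxide is −1. With an overall charge of −4 the titanium centre must be in the +2 oxidation state. Titanium is a group-4 element; Ti(II) is therefore d². The d² configuration leaves the e_g set evenly filled (or empty) — no strong Jahn–Teller driving force.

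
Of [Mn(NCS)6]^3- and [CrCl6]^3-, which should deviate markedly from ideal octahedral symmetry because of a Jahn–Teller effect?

[Mn(NCS)6]^3-

[Mn(NCS)6]^3-: Ligand charges: each isothiocyanate is −1. With an overall charge of −3 the manganese centre must be in the +3 oxidation state. Manganese is a group-7 element; Mn(III) is therefore d⁴. Isothiocyanate is a weak-field ligand for a first-row metal, so the complex is high-spin. The t₂g³e_g¹ (high-spin) configuration has an unevenly filled e_g set; the Jahn–Teller theorem predicts a tetragonal distortion (typically axial elongation) to lift the degeneracy.
[CrCl6]^3-: Ligand charges: each chloride is −1. With an overall charge of −3 the chromium centre must be in the +3 oxidation state. Chromium is a group-6 element; Cr(III) is therefore d³. The d³ configuration leaves the e_g set evenly filled (or empty) — no strong Jahn–Teller driving force.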